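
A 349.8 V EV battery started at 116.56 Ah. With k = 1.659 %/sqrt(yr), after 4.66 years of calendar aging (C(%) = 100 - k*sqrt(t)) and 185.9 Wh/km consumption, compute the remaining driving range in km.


Step 1: capacity retention = 100 - 1.659 * sqrt(4.66) = 100 - 1.659 * 2.1587 = 96.419%
Step 2: C_now = 116.56 * 96.419/100 = 112.39 Ah
Step 3: E_pack = V * C_now = 349.8 * 112.39 = 39314 Wh
Step 4: range = E_pack / consumption = 39314 / 185.9 = 211.5 km

211.5 km


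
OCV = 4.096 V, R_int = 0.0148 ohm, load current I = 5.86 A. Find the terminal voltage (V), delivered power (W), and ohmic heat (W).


Step 1: V_terminal = OCV - I*R = 4.096 - 5.86 * 0.0148 = 4.0093 V
Step 2: P_out = V_terminal * I = 4.0093 * 5.86 = 23.49 W
Step 3: Q = I^2 * R = 5.86^2 * 0.0148 = 0.5082 W

V=4.0093 V, P=23.49 W, Q=0.5082 W


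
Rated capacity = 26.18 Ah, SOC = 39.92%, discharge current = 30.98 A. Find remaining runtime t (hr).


Step 1: remaining = SOC/100 * C_total = 39.92/100 * 26.18 = 10.451 Ah
Step 2: t = remaining / I = 10.451 / 30.98 = 0.3373 hr

0.3373 hr


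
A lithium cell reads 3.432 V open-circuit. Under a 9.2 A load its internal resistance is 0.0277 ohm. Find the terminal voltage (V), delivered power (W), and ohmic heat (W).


Step 1: V_terminal = OCV - I*R = 3.432 - 9.2 * 0.0277 = 3.1772 V
Step 2: P_out = V_terminal * I = 3.1772 * 9.2 = 29.23 W
Step 3: Q = I^2 * R = 9.2^2 * 0.0277 = 2.345 W

V=3.1772 V, P=29.23 W, Q=2.345 W


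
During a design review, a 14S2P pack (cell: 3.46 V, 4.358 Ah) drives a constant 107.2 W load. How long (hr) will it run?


Step 1: E_pack = Ns * V_cell * Np * C_cell = 14 * 3.46 * 2 * 4.358 = 422.2 Wh
Step 2: t = E_pack / P = 422.2 / 107.2 = 3.938 hr

3.938 hr


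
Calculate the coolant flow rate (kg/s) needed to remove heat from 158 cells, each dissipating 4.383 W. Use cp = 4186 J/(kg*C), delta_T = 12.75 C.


Q_total = 158 * 4.383 = 692.51 W
m_dot = Q_total / (cp * dT) = 692.51 / (4186 * 12.75) = 0.01298 kg/s

0.01298 kg/s


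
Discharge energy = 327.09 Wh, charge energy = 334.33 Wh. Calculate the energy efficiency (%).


Round-trip efficiency = 327.09/334.33 * 100% = 97.83%

97.83%


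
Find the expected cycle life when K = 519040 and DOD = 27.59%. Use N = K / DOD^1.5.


Step 1: DOD^1.5 = 27.59^1.5 = 144.92
Step 2: N = 519040 / 144.92 = 3582 cycles

3582 cycles


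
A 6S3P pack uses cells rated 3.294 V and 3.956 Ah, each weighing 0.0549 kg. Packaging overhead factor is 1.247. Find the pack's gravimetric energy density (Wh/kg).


Step 1: V_pack = 6 * 3.294 = 19.764 V
Step 2: C_pack = 3 * 3.956 = 11.868 Ah
Step 3: E_pack = V_pack * C_pack = 19.764 * 11.868 = 234.56 Wh
Step 4: m_pack = 6 * 3 * 0.0549 * 1.247 = 1.2323 kg
Step 5: ED = E_pack / m_pack = 234.56 / 1.2323 = 190.3 Wh/kg

190.3 Wh/kg


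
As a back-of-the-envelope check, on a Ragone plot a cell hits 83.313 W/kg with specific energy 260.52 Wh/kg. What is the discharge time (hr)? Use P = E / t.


t = E / P = 260.52 / 83.313 = 3.127 hr

3.127 hr


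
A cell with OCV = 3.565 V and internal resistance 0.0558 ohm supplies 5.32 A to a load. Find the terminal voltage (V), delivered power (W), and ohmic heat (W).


Step 1: V_terminal = OCV - I*R = 3.565 - 5.32 * 0.0558 = 3.2681 V
Step 2: P_out = V_terminal * I = 3.2681 * 5.32 = 17.39 W
Step 3: Q = I^2 * R = 5.32^2 * 0.0558 = 1.579 W

V=3.2681 V, P=17.39 W, Q=1.579 W


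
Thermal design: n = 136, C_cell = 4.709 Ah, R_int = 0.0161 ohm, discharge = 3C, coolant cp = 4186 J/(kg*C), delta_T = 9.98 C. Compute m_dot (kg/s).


Step 1: I = 3 * 4.709 = 14.127 A
Step 2: Q_cell = I^2 * R = 14.127^2 * 0.0161 = 3.2131 W
Step 3: Q_total = 136 * 3.2131 = 436.98 W
Step 4: m_dot = Q_total / (cp * dT) = 436.98 / (4186 * 9.98) = 0.01046 kg/s

0.01046 kg/s


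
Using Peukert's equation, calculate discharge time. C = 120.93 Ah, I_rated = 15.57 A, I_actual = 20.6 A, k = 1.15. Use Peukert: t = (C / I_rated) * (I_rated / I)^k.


Step 1: t_rated = C / I_rated = 120.93 / 15.57 = 7.7669 hr
Step 2: ratio = 15.57 / 20.6 = 0.75583
Step 3: ratio^k = 0.75583^1.15 = 0.72475
Step 4: t = t_rated * ratio^k = 7.7669 * 0.72475 = 5.629 hr

5.629 hr


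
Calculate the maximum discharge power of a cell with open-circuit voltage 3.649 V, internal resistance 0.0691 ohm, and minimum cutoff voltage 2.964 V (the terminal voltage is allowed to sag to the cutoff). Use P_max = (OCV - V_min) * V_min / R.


P_max = (OCV - V_min) * V_min / R = (3.649 - 2.964) * 2.964 / 0.0691 = 0.685 * 2.964 / 0.0691 = 29.38 W

29.38 W


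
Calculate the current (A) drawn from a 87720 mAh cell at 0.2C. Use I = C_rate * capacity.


Convert: capacity = 87720 mAh = 87.72 Ah
I = C_rate * capacity = 0.2 * 87.72 = 17.544 A

17.544 A


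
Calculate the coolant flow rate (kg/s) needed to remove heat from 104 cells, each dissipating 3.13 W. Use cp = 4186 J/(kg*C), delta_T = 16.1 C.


Step 1: Total heat Q = 104 * 3.13 W = 325.52 W
Step 2: denom = cp * dT = 4186 * 16.1 = 67395
Step 3: m_dot = 325.52 / 67395 = 0.004830 kg/s

0.004830 kg/s


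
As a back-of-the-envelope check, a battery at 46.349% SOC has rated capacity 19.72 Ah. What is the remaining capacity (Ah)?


remaining = SOC / 100 * total = 46.349 / 100 * 19.72 = 9.140 Ah

9.140 Ah


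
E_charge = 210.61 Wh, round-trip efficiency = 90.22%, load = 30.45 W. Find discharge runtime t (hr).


Step 1: E_discharge = eta/100 * E_charge = 90.22/100 * 210.61 = 190.01 Wh
Step 2: t = E_discharge / P = 190.01 / 30.45 = 6.240 hr

6.240 hr


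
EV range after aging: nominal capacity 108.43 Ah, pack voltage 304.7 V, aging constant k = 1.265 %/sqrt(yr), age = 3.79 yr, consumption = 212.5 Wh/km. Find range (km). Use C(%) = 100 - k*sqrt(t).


Step 1: capacity retention = 100 - 1.265 * sqrt(3.79) = 100 - 1.265 * 1.9468 = 97.537%
Step 2: C_now = 108.43 * 97.537/100 = 105.76 Ah
Step 3: E_pack = V * C_now = 304.7 * 105.76 = 32225 Wh
Step 4: range = E_pack / consumption = 32225 / 212.5 = 151.6 km

151.6 km


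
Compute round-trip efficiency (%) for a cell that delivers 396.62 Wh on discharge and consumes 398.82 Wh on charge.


Round-trip efficiency = 396.62/398.82 * 100% = 99.45%

99.45%


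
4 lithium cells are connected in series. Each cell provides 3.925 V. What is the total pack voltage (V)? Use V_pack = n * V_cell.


V_pack = n * V_cell = 4 * 3.925 = 15.7 V

15.7 V


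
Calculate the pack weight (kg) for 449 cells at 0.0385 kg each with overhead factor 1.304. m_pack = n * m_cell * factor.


m_pack = n * m_cell * overhead = 449 * 0.0385 * 1.304 = 22.54 kg

22.54 kg


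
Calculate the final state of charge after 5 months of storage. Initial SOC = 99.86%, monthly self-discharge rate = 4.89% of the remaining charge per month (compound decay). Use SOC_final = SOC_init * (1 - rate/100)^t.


Monthly retention factor = 1 - 4.89/100 = 0.9511
Over 5 months: factor^5 = 0.77827
SOC_final = 99.86 * 0.77827 = 77.72%

77.72%


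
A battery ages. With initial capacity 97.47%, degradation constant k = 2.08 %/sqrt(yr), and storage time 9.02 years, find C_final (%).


sqrt(t) = sqrt(9.02) = 3.0033
C_final = 97.47 - 2.08 * 3.0033 = 91.22%

91.22%


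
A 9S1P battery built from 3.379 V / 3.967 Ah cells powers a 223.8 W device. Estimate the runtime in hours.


Step 1: E_pack = Ns * V_cell * Np * C_cell = 9 * 3.379 * 1 * 3.967 = 120.64 Wh
Step 2: t = E_pack / P = 120.64 / 223.8 = 0.5391 hr

0.5391 hr


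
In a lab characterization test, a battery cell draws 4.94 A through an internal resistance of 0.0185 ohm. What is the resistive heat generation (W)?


Q = I^2 * R = 4.94^2 * 0.0185 = 0.4515 W

0.4515 W


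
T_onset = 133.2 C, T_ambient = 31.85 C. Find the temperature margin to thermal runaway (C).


margin = T_onset - T_ambient = 133.2 - 31.85 = 101.35 C

101.35 C


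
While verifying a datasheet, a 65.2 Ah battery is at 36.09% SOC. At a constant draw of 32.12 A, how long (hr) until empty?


Step 1: remaining = SOC/100 * C_total = 36.09/100 * 65.2 = 23.531 Ah
Step 2: t = remaining / I = 23.531 / 32.12 = 0.7326 hr

0.7326 hr


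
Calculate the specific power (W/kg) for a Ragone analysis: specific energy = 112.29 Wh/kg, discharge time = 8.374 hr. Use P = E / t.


Specific power = 112.29 Wh/kg / 8.374 hr = 13.41 W/kg

13.41 W/kg


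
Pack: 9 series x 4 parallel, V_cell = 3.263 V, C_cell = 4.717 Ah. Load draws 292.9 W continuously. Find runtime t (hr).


Step 1: E_pack = Ns * V_cell * Np * C_cell = 9 * 3.263 * 4 * 4.717 = 554.1 Wh
Step 2: t = E_pack / P = 554.1 / 292.9 = 1.892 hr

1.892 hr


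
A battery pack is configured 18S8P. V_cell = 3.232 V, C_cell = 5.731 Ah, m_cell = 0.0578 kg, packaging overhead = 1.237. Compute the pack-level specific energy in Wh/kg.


Step 1: V_pack = 18 * 3.232 = 58.176 V
Step 2: C_pack = 8 * 5.731 = 45.848 Ah
Step 3: E_pack = V_pack * C_pack = 58.176 * 45.848 = 2667.3 Wh
Step 4: m_pack = 18 * 8 * 0.0578 * 1.237 = 10.296 kg
Step 5: ED = E_pack / m_pack = 2667.3 / 10.296 = 259.1 Wh/kg

259.1 Wh/kg


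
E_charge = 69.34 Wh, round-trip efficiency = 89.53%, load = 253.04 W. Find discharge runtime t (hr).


Step 1: E_discharge = eta/100 * E_charge = 89.53/100 * 69.34 = 62.08 Wh
Step 2: t = E_discharge / P = 62.08 / 253.04 = 0.2453 hr

0.2453 hr


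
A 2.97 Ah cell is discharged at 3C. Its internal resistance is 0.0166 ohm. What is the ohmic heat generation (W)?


Step 1: I = C_rate * capacity = 3 * 2.97 = 8.91 A
Step 2: Q = I^2 * R = 8.91^2 * 0.0166 = 79.388 * 0.0166 = 1.318 W

1.318 W


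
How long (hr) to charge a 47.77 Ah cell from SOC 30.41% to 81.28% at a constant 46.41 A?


delta_Ah = 47.77 * (81.28 - 30.41) / 100 = 24.301 Ah
t = delta_Ah / I = 24.301 / 46.41 = 0.5236 hr

0.5236 hr


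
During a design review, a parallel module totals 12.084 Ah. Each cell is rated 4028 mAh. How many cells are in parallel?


Convert: C_cell = 4028 mAh = 4.028 Ah
n = C_total / C_cell = 12.084 / 4.028 = 3

3


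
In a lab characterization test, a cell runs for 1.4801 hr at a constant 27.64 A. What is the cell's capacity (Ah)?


C = I * t = 27.64 * 1.4801 = 40.91 Ah

40.91 Ah


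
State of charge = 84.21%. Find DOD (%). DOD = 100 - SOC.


DOD = 100 - SOC = 100 - 84.21 = 15.79%

15.79%


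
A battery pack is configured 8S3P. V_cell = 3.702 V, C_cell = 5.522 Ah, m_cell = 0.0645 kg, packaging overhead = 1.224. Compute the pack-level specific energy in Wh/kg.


Step 1: V_pack = 8 * 3.702 = 29.616 V
Step 2: C_pack = 3 * 5.522 = 16.566 Ah
Step 3: E_pack = V_pack * C_pack = 29.616 * 16.566 = 490.62 Wh
Step 4: m_pack = 8 * 3 * 0.0645 * 1.224 = 1.8948 kg
Step 5: ED = E_pack / m_pack = 490.62 / 1.8948 = 258.9 Wh/kg

258.9 Wh/kg


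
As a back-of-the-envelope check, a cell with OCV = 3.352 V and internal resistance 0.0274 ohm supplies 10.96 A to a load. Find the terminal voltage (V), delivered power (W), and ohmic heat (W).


Step 1: V_terminal = OCV - I*R = 3.352 - 10.96 * 0.0274 = 3.0517 V
Step 2: P_out = V_terminal * I = 3.0517 * 10.96 = 33.45 W
Step 3: Q = I^2 * R = 10.96^2 * 0.0274 = 3.291 W

V=3.0517 V, P=33.45 W, Q=3.291 W


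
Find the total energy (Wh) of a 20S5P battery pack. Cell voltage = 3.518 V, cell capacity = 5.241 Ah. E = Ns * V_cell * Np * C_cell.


E = Ns * Vcell * Np * Ccell = 20 * 3.518 * 5 * 5.241 = 1844 Wh

1844 Wh


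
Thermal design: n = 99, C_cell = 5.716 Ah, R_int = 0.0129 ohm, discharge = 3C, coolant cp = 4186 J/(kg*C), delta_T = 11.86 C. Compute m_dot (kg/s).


Step 1: I = 3 * 5.716 = 17.148 A
Step 2: Q_cell = I^2 * R = 17.148^2 * 0.0129 = 3.7933 W
Step 3: Q_total = 99 * 3.7933 = 375.54 W
Step 4: m_dot = Q_total / (cp * dT) = 375.54 / (4186 * 11.86) = 0.007564 kg/s

0.007564 kg/s


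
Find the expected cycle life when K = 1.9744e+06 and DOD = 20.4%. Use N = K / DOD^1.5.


Step 1: DOD^1.5 = 20.4^1.5 = 92.139
Step 2: N = 1.9744e+06 / 92.139 = 21430 cycles

21430 cycles


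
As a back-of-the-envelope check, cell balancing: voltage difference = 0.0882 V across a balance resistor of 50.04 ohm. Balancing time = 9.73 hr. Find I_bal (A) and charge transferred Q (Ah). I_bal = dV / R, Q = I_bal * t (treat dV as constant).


First, Ohm's law: I_bal = 0.0882 V / 50.04 ohm = 0.0017626 A
Then Q = I * t = 0.0017626 A * 9.73 hr = 0.01715 Ah

I=0.0017626 A, Q=0.01715 Ah


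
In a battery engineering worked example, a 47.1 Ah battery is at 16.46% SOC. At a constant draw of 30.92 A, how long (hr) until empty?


Step 1: remaining = SOC/100 * C_total = 16.46/100 * 47.1 = 7.7527 Ah
Step 2: t = remaining / I = 7.7527 / 30.92 = 0.2507 hr

0.2507 hr


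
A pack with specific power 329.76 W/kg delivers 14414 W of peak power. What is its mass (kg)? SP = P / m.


m = P / SP = 14414 / 329.76 = 43.71 kg

43.71 kg


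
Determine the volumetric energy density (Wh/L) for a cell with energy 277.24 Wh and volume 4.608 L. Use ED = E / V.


ED = E / V = 277.24 / 4.608 = 60.16 Wh/L

60.16 Wh/L


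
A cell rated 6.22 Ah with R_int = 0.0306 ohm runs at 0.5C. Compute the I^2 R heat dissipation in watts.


Step 1: I = C_rate * capacity = 0.5 * 6.22 = 3.11 A
Step 2: Q = I^2 * R = 3.11^2 * 0.0306 = 9.6721 * 0.0306 = 0.2960 W

0.2960 W


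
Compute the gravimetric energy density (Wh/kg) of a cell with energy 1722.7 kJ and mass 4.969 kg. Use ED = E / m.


Convert: E = 1722.7 kJ = 478.53 Wh
ED = E / m = 478.53 / 4.969 = 96.30 Wh/kg

96.30 Wh/kg


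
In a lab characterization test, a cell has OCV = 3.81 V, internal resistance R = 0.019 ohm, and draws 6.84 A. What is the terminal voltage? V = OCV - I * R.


V = OCV - I*R = 3.81 - 6.84 * 0.019 = 3.680 V

3.680 V


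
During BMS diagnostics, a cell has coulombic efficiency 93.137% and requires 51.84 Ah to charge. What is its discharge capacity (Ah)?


Q_dis = eta/100 * Q_chg = 93.137/100 * 51.84 = 48.28 Ah

48.28 Ah


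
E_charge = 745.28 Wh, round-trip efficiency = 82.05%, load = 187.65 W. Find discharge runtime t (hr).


Step 1: E_discharge = eta/100 * E_charge = 82.05/100 * 745.28 = 611.5 Wh
Step 2: t = E_discharge / P = 611.5 / 187.65 = 3.259 hr

3.259 hr


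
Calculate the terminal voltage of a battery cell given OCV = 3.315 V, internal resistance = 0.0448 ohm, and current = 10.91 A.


V = OCV - I*R = 3.315 - 10.91 * 0.0448 = 2.826 V

2.826 V


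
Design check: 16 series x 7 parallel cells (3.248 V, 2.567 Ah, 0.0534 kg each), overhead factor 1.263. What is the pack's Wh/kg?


Step 1: V_pack = 16 * 3.248 = 51.968 V
Step 2: C_pack = 7 * 2.567 = 17.969 Ah
Step 3: E_pack = V_pack * C_pack = 51.968 * 17.969 = 933.81 Wh
Step 4: m_pack = 16 * 7 * 0.0534 * 1.263 = 7.5538 kg
Step 5: ED = E_pack / m_pack = 933.81 / 7.5538 = 123.6 Wh/kg

123.6 Wh/kg


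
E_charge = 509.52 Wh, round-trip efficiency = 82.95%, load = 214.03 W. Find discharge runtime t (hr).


Step 1: E_discharge = eta/100 * E_charge = 82.95/100 * 509.52 = 422.65 Wh
Step 2: t = E_discharge / P = 422.65 / 214.03 = 1.975 hr

1.975 hr


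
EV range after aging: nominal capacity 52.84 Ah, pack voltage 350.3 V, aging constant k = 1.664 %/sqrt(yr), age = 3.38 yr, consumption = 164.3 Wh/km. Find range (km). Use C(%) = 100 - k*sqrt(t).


Step 1: capacity retention = 100 - 1.664 * sqrt(3.38) = 100 - 1.664 * 1.8385 = 96.941%
Step 2: C_now = 52.84 * 96.941/100 = 51.224 Ah
Step 3: E_pack = V * C_now = 350.3 * 51.224 = 17944 Wh
Step 4: range = E_pack / consumption = 17944 / 164.3 = 109.2 km

109.2 km


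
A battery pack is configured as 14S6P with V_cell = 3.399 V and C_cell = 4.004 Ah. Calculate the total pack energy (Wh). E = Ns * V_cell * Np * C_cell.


E = Ns * Vcell * Np * Ccell = 14 * 3.399 * 6 * 4.004 = 1143 Wh

1143 Wh


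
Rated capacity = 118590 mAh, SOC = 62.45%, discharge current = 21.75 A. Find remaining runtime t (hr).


Convert: C_total = 118590 mAh = 118.59 Ah
Step 1: remaining = SOC/100 * C_total = 62.45/100 * 118.59 = 74.059 Ah
Step 2: t = remaining / I = 74.059 / 21.75 = 3.405 hr

3.405 hr


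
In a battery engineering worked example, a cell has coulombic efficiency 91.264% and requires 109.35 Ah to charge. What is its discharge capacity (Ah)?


Q_dis = eta/100 * Q_chg = 91.264/100 * 109.35 = 99.80 Ah

99.80 Ah


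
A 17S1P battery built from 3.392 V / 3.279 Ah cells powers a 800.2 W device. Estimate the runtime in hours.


Step 1: E_pack = Ns * V_cell * Np * C_cell = 17 * 3.392 * 1 * 3.279 = 189.08 Wh
Step 2: t = E_pack / P = 189.08 / 800.2 = 0.2363 hr

0.2363 hr


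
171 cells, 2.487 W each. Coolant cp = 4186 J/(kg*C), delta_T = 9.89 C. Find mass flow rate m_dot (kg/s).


Q_total = 171 * 2.487 = 425.28 W
m_dot = Q_total / (cp * dT) = 425.28 / (4186 * 9.89) = 0.01027 kg/s

0.01027 kg/s


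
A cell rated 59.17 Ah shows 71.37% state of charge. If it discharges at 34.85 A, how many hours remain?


Step 1: remaining = SOC/100 * C_total = 71.37/100 * 59.17 = 42.23 Ah
Step 2: t = remaining / I = 42.23 / 34.85 = 1.212 hr

1.212 hr


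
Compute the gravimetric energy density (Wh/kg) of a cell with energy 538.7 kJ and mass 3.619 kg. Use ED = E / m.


Convert: E = 538.7 kJ = 149.64 Wh
ED = E / m = 149.64 / 3.619 = 41.35 Wh/kg

41.35 Wh/kg


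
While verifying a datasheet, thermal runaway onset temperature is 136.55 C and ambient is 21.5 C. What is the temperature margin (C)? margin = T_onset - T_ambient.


Safety margin = 136.55 C - 21.5 C = 115.05 C

115.05 C


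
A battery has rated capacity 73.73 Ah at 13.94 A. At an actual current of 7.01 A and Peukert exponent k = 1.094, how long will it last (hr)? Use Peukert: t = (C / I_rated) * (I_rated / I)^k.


t_rated = C / I_rated = 73.73 / 13.94 = 5.2891 hr
(I_rated/I)^k = (1.9886)^1.094 = 2.1213
t = t_rated * (I_rated/I)^k = 5.2891 * 2.1213 = 11.22 hr

11.22 hr


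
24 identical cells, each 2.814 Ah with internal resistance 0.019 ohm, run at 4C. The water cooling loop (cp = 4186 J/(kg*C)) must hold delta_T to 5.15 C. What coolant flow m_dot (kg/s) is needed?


Step 1: I = 4 * 2.814 = 11.256 A
Step 2: Q_cell = I^2 * R = 11.256^2 * 0.019 = 2.4073 W
Step 3: Q_total = 24 * 2.4073 = 57.775 W
Step 4: m_dot = Q_total / (cp * dT) = 57.775 / (4186 * 5.15) = 0.002680 kg/s

0.002680 kg/s


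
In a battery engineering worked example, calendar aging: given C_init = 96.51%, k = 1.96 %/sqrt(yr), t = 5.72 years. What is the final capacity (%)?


sqrt(t) = sqrt(5.72) = 2.3917
C_final = 96.51 - 1.96 * 2.3917 = 91.82%

91.82%


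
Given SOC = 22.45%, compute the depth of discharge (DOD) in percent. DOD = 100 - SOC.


Complement of SOC: DOD = 100% - 22.45% = 77.55%

77.55%


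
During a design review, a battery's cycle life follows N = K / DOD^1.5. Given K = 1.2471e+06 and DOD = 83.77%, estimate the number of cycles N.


DOD^1.5 = 766.71
N = K / DOD^1.5 = 1.2471e+06 / 766.71 = 1627

1627 cycles


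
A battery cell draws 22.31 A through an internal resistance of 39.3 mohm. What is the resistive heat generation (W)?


Convert: R = 39.3 mohm = 0.0393 ohm
Q = I^2 * R = 22.31^2 * 0.0393 = 19.56 W

19.56 W


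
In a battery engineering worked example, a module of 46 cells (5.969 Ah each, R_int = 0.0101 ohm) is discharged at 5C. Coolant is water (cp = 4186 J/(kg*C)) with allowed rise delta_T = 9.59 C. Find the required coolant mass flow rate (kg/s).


Step 1: I = 5 * 5.969 = 29.845 A
Step 2: Q_cell = I^2 * R = 29.845^2 * 0.0101 = 8.9963 W
Step 3: Q_total = 46 * 8.9963 = 413.83 W
Step 4: m_dot = Q_total / (cp * dT) = 413.83 / (4186 * 9.59) = 0.01031 kg/s

0.01031 kg/s


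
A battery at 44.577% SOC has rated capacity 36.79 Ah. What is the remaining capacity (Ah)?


remaining = SOC / 100 * total = 44.577 / 100 * 36.79 = 16.40 Ah

16.40 Ah


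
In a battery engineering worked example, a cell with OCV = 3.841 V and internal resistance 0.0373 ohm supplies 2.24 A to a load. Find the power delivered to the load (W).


Step 1: V_terminal = OCV - I*R = 3.841 - 2.24 * 0.0373 = 3.7574 V
Step 2: P_out = V_terminal * I = 3.7574 * 2.24 = 8.417 W

8.417 W


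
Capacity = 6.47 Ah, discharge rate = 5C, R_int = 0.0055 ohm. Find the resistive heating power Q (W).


Step 1: I = C_rate * capacity = 5 * 6.47 = 32.35 A
Step 2: Q = I^2 * R = 32.35^2 * 0.0055 = 1046.5 * 0.0055 = 5.756 W

5.756 W


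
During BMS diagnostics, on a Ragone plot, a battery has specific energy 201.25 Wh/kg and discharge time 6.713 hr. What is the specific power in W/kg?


P_specific = E / t = 201.25 / 6.713 = 29.98 W/kg

29.98 W/kg


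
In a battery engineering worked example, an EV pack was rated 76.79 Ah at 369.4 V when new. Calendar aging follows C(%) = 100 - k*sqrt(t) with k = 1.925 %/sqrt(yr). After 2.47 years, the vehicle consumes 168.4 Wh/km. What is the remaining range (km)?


Step 1: capacity retention = 100 - 1.925 * sqrt(2.47) = 100 - 1.925 * 1.5716 = 96.975%
Step 2: C_now = 76.79 * 96.975/100 = 74.467 Ah
Step 3: E_pack = V * C_now = 369.4 * 74.467 = 27508 Wh
Step 4: range = E_pack / consumption = 27508 / 168.4 = 163.3 km

163.3 km


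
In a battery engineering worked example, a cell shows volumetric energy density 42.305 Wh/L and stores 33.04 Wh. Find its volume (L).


V = E / ED = 33.04 / 42.305 = 0.7810 L

0.7810 L


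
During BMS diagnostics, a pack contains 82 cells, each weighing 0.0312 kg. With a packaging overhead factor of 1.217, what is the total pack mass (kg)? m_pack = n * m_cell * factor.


m_pack = n * m_cell * overhead = 82 * 0.0312 * 1.217 = 3.114 kg

3.114 kg


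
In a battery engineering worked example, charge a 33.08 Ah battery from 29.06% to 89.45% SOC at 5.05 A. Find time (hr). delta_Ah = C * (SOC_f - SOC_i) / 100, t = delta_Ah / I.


Step 1: dSOC = 89.45% - 29.06% = 60.39%
Step 2: delta_Ah = 33.08 * 60.39 / 100 = 19.977 Ah
Step 3: t = 19.977 / 5.05 = 3.956 hr

3.956 hr


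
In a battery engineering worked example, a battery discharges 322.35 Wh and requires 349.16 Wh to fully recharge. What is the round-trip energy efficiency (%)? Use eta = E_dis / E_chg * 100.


eta_e = E_dis / E_chg * 100 = 322.35 / 349.16 * 100 = 92.32%

92.32%


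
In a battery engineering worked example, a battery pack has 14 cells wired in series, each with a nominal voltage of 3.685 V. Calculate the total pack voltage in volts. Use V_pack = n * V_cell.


With 14 cells in series at 3.685 V each, V_pack = 51.59 V

51.59 V


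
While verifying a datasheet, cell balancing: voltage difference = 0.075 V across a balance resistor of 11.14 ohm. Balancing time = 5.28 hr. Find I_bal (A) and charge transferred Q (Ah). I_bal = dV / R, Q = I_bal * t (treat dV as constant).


First, Ohm's law: I_bal = 0.075 V / 11.14 ohm = 0.0067325 A
Then Q = I * t = 0.0067325 A * 5.28 hr = 0.03555 Ah

I=0.0067325 A, Q=0.03555 Ah


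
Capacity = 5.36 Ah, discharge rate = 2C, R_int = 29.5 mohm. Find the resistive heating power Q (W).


Convert: R = 29.5 mohm = 0.0295 ohm
Step 1: I = C_rate * capacity = 2 * 5.36 = 10.72 A
Step 2: Q = I^2 * R = 10.72^2 * 0.0295 = 114.92 * 0.0295 = 3.390 W

3.390 W


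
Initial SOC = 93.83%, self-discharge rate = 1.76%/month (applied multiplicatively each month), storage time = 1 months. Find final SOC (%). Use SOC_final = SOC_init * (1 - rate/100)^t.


decay = (1 - 1.76/100)^1 = 0.9824
SOC_final = 93.83 * 0.9824 = 92.18%

92.18%


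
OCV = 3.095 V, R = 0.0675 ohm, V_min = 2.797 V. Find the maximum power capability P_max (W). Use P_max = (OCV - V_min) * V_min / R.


dV = OCV - V_min = 0.298 V (so I_max = dV / R)
P_max = dV * V_min / R = 0.298 * 2.797 / 0.0675 = 12.35 W

12.35 W


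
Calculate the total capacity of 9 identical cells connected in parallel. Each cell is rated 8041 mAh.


Convert: C_cell = 8041 mAh = 8.041 Ah
C_total = 9 * 8.041 = 72.369 Ah

72.369 Ah


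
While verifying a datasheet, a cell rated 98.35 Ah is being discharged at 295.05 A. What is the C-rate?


Rearranging: C_rate = 295.05 / 98.35 = 3C

3C


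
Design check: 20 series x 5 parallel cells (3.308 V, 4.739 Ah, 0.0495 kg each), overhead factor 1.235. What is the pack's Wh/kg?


Step 1: V_pack = 20 * 3.308 = 66.16 V
Step 2: C_pack = 5 * 4.739 = 23.695 Ah
Step 3: E_pack = V_pack * C_pack = 66.16 * 23.695 = 1567.7 Wh
Step 4: m_pack = 20 * 5 * 0.0495 * 1.235 = 6.1133 kg
Step 5: ED = E_pack / m_pack = 1567.7 / 6.1133 = 256.4 Wh/kg

256.4 Wh/kg


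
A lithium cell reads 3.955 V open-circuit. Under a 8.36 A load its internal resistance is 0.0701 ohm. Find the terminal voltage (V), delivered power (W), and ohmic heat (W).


Step 1: V_terminal = OCV - I*R = 3.955 - 8.36 * 0.0701 = 3.369 V
Step 2: P_out = V_terminal * I = 3.369 * 8.36 = 28.16 W
Step 3: Q = I^2 * R = 8.36^2 * 0.0701 = 4.899 W

V=3.369 V, P=28.16 W, Q=4.899 W


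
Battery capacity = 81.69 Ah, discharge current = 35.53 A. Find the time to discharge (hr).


t = capacity / current = 81.69 / 35.53 = 2.299 hr

2.299 hr


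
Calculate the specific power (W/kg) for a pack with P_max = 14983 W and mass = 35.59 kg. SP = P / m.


SP = P / m = 14983 / 35.59 = 421.0 W/kg

421.0 W/kg


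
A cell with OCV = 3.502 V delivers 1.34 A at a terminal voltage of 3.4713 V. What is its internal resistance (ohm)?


R = (OCV - V) / I = (3.502 - 3.4713) / 1.34 = 0.02291 ohm

0.02291 ohm


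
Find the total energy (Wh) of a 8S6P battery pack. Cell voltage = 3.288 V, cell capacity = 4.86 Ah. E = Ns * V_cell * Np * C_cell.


V_pack = 8 * 3.288 = 26.304 V
C_pack = 6 * 4.86 = 29.16 Ah
E = V_pack * C_pack = 26.304 * 29.16 = 767.0 Wh

767.0 Wh


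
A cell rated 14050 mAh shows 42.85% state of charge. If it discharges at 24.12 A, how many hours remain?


Convert: C_total = 14050 mAh = 14.05 Ah
Step 1: remaining = SOC/100 * C_total = 42.85/100 * 14.05 = 6.0204 Ah
Step 2: t = remaining / I = 6.0204 / 24.12 = 0.2496 hr

0.2496 hr


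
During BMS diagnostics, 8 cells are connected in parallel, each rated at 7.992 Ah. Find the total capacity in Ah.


Parallel capacities add: 8 * 7.992 Ah = 63.936 Ah

63.936 Ah


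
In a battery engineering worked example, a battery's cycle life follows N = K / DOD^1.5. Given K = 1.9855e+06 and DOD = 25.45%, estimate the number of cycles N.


Step 1: DOD^1.5 = 25.45^1.5 = 128.39
Step 2: N = 1.9855e+06 / 128.39 = 15460 cycles

15460 cycles


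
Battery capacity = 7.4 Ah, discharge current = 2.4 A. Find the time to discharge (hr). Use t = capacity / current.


Runtime = 7.4 Ah / 2.4 A = 3.083 hr

3.083 hr


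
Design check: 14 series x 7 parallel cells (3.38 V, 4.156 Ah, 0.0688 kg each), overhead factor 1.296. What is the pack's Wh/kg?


Step 1: V_pack = 14 * 3.38 = 47.32 V
Step 2: C_pack = 7 * 4.156 = 29.092 Ah
Step 3: E_pack = V_pack * C_pack = 47.32 * 29.092 = 1376.6 Wh
Step 4: m_pack = 14 * 7 * 0.0688 * 1.296 = 8.7382 kg
Step 5: ED = E_pack / m_pack = 1376.6 / 8.7382 = 157.5 Wh/kg

157.5 Wh/kg


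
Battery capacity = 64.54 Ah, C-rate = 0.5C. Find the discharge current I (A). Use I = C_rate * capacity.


I = C_rate * capacity = 0.5 * 64.54 = 32.27 A

32.27 A


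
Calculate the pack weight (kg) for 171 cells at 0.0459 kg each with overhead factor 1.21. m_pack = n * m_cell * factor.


m_pack = n * m_cell * overhead = 171 * 0.0459 * 1.21 = 9.497 kg

9.497 kg


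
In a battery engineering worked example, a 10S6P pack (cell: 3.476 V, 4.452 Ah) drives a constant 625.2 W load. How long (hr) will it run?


Step 1: E_pack = Ns * V_cell * Np * C_cell = 10 * 3.476 * 6 * 4.452 = 928.51 Wh
Step 2: t = E_pack / P = 928.51 / 625.2 = 1.485 hr

1.485 hr


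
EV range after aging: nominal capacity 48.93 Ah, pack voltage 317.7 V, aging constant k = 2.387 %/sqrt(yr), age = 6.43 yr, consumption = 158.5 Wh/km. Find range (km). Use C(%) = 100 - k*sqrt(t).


Step 1: capacity retention = 100 - 2.387 * sqrt(6.43) = 100 - 2.387 * 2.5357 = 93.947%
Step 2: C_now = 48.93 * 93.947/100 = 45.968 Ah
Step 3: E_pack = V * C_now = 317.7 * 45.968 = 14604 Wh
Step 4: range = E_pack / consumption = 14604 / 158.5 = 92.14 km

92.14 km


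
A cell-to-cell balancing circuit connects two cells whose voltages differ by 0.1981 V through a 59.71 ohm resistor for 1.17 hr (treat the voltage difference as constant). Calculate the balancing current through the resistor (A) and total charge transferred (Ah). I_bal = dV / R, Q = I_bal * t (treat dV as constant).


First, Ohm's law: I_bal = 0.1981 V / 59.71 ohm = 0.0033177 A
Then Q = I * t = 0.0033177 A * 1.17 hr = 0.003882 Ah

I=0.0033177 A, Q=0.003882 Ah


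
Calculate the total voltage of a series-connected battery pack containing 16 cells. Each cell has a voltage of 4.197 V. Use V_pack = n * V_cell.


V_pack = n * V_cell = 16 * 4.197 = 67.152 V

67.152 V


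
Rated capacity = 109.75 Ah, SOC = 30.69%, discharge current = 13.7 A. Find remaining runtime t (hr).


Step 1: remaining = SOC/100 * C_total = 30.69/100 * 109.75 = 33.682 Ah
Step 2: t = remaining / I = 33.682 / 13.7 = 2.459 hr

2.459 hr


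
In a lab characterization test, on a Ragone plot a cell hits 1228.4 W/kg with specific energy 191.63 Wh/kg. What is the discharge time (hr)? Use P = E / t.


t = E / P = 191.63 / 1228.4 = 0.1560 hr

0.1560 hr


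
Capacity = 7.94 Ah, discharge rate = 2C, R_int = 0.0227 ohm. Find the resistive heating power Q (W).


Step 1: I = C_rate * capacity = 2 * 7.94 = 15.88 A
Step 2: Q = I^2 * R = 15.88^2 * 0.0227 = 252.17 * 0.0227 = 5.724 W

5.724 W


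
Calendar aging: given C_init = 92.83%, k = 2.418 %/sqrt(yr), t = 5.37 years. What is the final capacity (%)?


sqrt(t) = sqrt(5.37) = 2.3173
C_final = 92.83 - 2.418 * 2.3173 = 87.23%

87.23%


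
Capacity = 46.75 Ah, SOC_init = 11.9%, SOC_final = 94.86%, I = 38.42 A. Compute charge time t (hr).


delta_Ah = 46.75 * (94.86 - 11.9) / 100 = 38.784 Ah
t = delta_Ah / I = 38.784 / 38.42 = 1.009 hr

1.009 hr


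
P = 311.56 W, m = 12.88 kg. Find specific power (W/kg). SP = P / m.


SP = P / m = 311.56 / 12.88 = 24.19 W/kg

24.19 W/kg


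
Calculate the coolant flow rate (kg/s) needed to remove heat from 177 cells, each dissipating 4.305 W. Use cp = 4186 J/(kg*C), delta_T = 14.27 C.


Step 1: Total heat Q = 177 * 4.305 W = 761.99 W
Step 2: denom = cp * dT = 4186 * 14.27 = 59734
Step 3: m_dot = 761.99 / 59734 = 0.01276 kg/s

0.01276 kg/s


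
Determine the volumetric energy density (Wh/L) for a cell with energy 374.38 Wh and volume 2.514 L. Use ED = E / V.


Volumetric ED = 374.38 Wh / 2.514 L = 148.9 Wh/L

148.9 Wh/L


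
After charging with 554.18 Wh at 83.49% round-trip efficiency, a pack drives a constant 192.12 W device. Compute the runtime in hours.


Step 1: E_discharge = eta/100 * E_charge = 83.49/100 * 554.18 = 462.68 Wh
Step 2: t = E_discharge / P = 462.68 / 192.12 = 2.408 hr

2.408 hr


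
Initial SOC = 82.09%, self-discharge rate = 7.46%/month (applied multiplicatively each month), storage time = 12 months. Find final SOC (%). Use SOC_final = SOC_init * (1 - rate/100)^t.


Monthly retention factor = 1 - 7.46/100 = 0.9254
Over 12 months: factor^12 = 0.39442
SOC_final = 82.09 * 0.39442 = 32.38%

32.38%


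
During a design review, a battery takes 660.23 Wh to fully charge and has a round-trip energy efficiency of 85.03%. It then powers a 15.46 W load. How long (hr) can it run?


Step 1: E_discharge = eta/100 * E_charge = 85.03/100 * 660.23 = 561.39 Wh
Step 2: t = E_discharge / P = 561.39 / 15.46 = 36.31 hr

36.31 hr


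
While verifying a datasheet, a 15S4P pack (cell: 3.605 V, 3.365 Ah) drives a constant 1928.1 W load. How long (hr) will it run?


Step 1: E_pack = Ns * V_cell * Np * C_cell = 15 * 3.605 * 4 * 3.365 = 727.85 Wh
Step 2: t = E_pack / P = 727.85 / 1928.1 = 0.3775 hr

0.3775 hr


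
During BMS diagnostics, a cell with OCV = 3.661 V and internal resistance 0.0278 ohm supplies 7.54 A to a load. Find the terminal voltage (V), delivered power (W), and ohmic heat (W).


Step 1: V_terminal = OCV - I*R = 3.661 - 7.54 * 0.0278 = 3.4514 V
Step 2: P_out = V_terminal * I = 3.4514 * 7.54 = 26.02 W
Step 3: Q = I^2 * R = 7.54^2 * 0.0278 = 1.580 W

V=3.4514 V, P=26.02 W, Q=1.580 W


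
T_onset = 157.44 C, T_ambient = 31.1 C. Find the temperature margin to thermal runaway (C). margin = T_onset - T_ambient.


Safety margin = 157.44 C - 31.1 C = 126.34 C

126.34 C


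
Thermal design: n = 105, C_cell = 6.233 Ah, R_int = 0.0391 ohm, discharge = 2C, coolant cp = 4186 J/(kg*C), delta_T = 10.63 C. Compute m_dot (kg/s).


Step 1: I = 2 * 6.233 = 12.466 A
Step 2: Q_cell = I^2 * R = 12.466^2 * 0.0391 = 6.0762 W
Step 3: Q_total = 105 * 6.0762 = 638 W
Step 4: m_dot = Q_total / (cp * dT) = 638 / (4186 * 10.63) = 0.01434 kg/s

0.01434 kg/s


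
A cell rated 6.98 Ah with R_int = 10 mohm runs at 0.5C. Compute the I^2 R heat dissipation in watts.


Convert: R = 10 mohm = 0.01 ohm
Step 1: I = C_rate * capacity = 0.5 * 6.98 = 3.49 A
Step 2: Q = I^2 * R = 3.49^2 * 0.01 = 12.18 * 0.01 = 0.1218 W

0.1218 W


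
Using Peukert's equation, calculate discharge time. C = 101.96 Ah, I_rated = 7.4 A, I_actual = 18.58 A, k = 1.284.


t_rated = C / I_rated = 101.96 / 7.4 = 13.778 hr
(I_rated/I)^k = (0.39828)^1.284 = 0.30665
t = t_rated * (I_rated/I)^k = 13.778 * 0.30665 = 4.225 hr

4.225 hr


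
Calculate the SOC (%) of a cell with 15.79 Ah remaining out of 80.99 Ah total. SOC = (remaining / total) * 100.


SOC = (remaining / total) * 100 = (15.79 / 80.99) * 100 = 19.50%

19.50%


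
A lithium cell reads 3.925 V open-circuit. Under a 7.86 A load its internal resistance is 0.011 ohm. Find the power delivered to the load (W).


Step 1: V_terminal = OCV - I*R = 3.925 - 7.86 * 0.011 = 3.8385 V
Step 2: P_out = V_terminal * I = 3.8385 * 7.86 = 30.17 W

30.17 W


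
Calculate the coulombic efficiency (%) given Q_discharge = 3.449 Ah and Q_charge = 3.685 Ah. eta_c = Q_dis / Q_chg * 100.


Coulombic efficiency = 3.449/3.685 * 100% = 93.60%

93.60%


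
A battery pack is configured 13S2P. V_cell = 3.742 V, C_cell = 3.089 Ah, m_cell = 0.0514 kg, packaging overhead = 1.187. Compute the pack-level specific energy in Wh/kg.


Step 1: V_pack = 13 * 3.742 = 48.646 V
Step 2: C_pack = 2 * 3.089 = 6.178 Ah
Step 3: E_pack = V_pack * C_pack = 48.646 * 6.178 = 300.53 Wh
Step 4: m_pack = 13 * 2 * 0.0514 * 1.187 = 1.5863 kg
Step 5: ED = E_pack / m_pack = 300.53 / 1.5863 = 189.5 Wh/kg

189.5 Wh/kg


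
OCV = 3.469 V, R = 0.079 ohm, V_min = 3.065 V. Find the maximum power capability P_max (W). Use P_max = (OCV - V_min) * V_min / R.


dV = OCV - V_min = 0.404 V (so I_max = dV / R)
P_max = dV * V_min / R = 0.404 * 3.065 / 0.079 = 15.67 W

15.67 W


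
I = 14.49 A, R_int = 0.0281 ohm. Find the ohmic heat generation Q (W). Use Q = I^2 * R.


Q = I^2 * R = 14.49^2 * 0.0281 = 5.900 W

5.900 W


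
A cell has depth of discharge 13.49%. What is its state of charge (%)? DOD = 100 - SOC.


SOC = 100 - DOD = 100 - 13.49 = 86.51%

86.51%


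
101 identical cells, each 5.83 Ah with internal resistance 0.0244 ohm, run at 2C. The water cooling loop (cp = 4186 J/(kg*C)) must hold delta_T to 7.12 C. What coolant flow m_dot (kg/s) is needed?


Step 1: I = 2 * 5.83 = 11.66 A
Step 2: Q_cell = I^2 * R = 11.66^2 * 0.0244 = 3.3173 W
Step 3: Q_total = 101 * 3.3173 = 335.05 W
Step 4: m_dot = Q_total / (cp * dT) = 335.05 / (4186 * 7.12) = 0.01124 kg/s

0.01124 kg/s


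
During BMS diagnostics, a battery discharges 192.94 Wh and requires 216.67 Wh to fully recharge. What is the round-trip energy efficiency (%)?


eta_e = E_dis / E_chg * 100 = 192.94 / 216.67 * 100 = 89.05%

89.05%


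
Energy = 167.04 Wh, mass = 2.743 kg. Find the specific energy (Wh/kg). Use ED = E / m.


Specific energy = 167.04 Wh / 2.743 kg = 60.90 Wh/kg

60.90 Wh/kg


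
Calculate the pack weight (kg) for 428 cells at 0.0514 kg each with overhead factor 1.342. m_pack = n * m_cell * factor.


Cell mass sum = 428 * 0.0514 = 21.999 kg
With overhead 1.342: m_pack = 21.999 * 1.342 = 29.52 kg

29.52 kg


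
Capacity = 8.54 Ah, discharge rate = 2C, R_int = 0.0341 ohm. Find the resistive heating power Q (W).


Step 1: I = C_rate * capacity = 2 * 8.54 = 17.08 A
Step 2: Q = I^2 * R = 17.08^2 * 0.0341 = 291.73 * 0.0341 = 9.948 W

9.948 W


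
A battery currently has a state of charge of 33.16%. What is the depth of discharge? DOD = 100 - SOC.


DOD = 100 - SOC = 100 - 33.16 = 66.84%

66.84%


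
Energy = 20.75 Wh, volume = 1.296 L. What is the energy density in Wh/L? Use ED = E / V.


Volumetric ED = 20.75 Wh / 1.296 L = 16.01 Wh/L

16.01 Wh/L


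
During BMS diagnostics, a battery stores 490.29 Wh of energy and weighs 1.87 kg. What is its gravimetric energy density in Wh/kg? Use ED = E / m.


ED = E / m = 490.29 / 1.87 = 262.2 Wh/kg

262.2 Wh/kg


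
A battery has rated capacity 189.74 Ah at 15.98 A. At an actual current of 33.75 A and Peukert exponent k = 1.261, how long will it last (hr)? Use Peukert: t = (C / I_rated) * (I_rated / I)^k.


t_rated = C / I_rated = 189.74 / 15.98 = 11.874 hr
(I_rated/I)^k = (0.47348)^1.261 = 0.38954
t = t_rated * (I_rated/I)^k = 11.874 * 0.38954 = 4.625 hr

4.625 hr


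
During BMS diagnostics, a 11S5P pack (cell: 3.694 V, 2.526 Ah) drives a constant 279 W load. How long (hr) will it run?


Step 1: E_pack = Ns * V_cell * Np * C_cell = 11 * 3.694 * 5 * 2.526 = 513.21 Wh
Step 2: t = E_pack / P = 513.21 / 279 = 1.839 hr

1.839 hr


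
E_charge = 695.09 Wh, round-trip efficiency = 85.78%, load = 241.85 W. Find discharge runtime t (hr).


Step 1: E_discharge = eta/100 * E_charge = 85.78/100 * 695.09 = 596.25 Wh
Step 2: t = E_discharge / P = 596.25 / 241.85 = 2.465 hr

2.465 hr


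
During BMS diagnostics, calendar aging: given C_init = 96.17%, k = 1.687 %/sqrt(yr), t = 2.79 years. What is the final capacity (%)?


Step 1: sqrt(2.79 yr) = 1.6703
Step 2: drop = 1.687 * 1.6703 = 2.8178
Step 3: C_final = 96.17 - 2.8178 = 93.35%

93.35%


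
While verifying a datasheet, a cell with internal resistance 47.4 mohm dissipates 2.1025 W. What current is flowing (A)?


Convert: R = 47.4 mohm = 0.0474 ohm
I = sqrt(Q / R) = sqrt(2.1025 / 0.0474) = sqrt(44.357) = 6.660 A

6.660 A


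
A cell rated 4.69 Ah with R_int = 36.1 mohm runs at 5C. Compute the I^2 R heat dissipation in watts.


Convert: R = 36.1 mohm = 0.0361 ohm
Step 1: I = C_rate * capacity = 5 * 4.69 = 23.45 A
Step 2: Q = I^2 * R = 23.45^2 * 0.0361 = 549.9 * 0.0361 = 19.85 W

19.85 W


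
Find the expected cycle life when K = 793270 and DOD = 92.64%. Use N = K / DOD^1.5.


Step 1: DOD^1.5 = 92.64^1.5 = 891.66
Step 2: N = 793270 / 891.66 = 889.7 cycles

889.7 cycles


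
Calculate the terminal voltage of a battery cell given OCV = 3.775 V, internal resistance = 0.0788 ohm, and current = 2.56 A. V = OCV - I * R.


IR drop = 2.56 * 0.0788 = 0.20173 V
V = 3.775 - 0.20173 = 3.573 V

3.573 V


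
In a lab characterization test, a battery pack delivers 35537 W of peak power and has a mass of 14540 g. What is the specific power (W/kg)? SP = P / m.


Convert: m = 14540 g = 14.54 kg
SP = P / m = 35537 / 14.54 = 2444 W/kg

2444 W/kg


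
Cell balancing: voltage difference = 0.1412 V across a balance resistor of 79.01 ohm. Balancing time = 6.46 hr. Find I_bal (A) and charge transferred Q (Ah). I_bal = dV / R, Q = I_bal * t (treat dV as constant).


I_bal = dV / R = 0.1412 / 79.01 = 0.0017871 A
Q = I_bal * t = 0.0017871 * 6.46 = 0.01154 Ah

I=0.0017871 A, Q=0.01154 Ah


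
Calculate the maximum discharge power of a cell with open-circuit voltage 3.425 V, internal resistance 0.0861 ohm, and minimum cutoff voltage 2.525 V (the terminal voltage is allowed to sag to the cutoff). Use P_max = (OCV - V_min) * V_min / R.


P_max = (OCV - V_min) * V_min / R = (3.425 - 2.525) * 2.525 / 0.0861 = 0.9 * 2.525 / 0.0861 = 26.39 W

26.39 W


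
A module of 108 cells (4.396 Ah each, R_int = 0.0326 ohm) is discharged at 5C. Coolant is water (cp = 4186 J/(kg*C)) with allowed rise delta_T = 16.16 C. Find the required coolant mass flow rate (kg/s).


Step 1: I = 5 * 4.396 = 21.98 A
Step 2: Q_cell = I^2 * R = 21.98^2 * 0.0326 = 15.75 W
Step 3: Q_total = 108 * 15.75 = 1701 W
Step 4: m_dot = Q_total / (cp * dT) = 1701 / (4186 * 16.16) = 0.02515 kg/s

0.02515 kg/s
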